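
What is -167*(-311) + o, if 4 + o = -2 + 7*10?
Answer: 52001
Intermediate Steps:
o = 64 (o = -4 + (-2 + 7*10) = -4 + (-2 + 70) = -4 + 68 = 64)
-167*(-311) + o = -167*(-311) + 64 = 51937 + 64 = 52001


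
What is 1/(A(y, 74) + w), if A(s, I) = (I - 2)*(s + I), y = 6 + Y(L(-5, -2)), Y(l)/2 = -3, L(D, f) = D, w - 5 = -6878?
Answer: -1/1545 ≈ -0.00064725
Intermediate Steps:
w = -6873 (w = 5 - 6878 = -6873)
Y(l) = -6 (Y(l) = 2*(-3) = -6)
y = 0 (y = 6 - 6 = 0)
A(s, I) = (-2 + I)*(I + s)
1/(A(y, 74) + w) = 1/((74**2 - 2*74 - 2*0 + 74*0) - 6873) = 1/((5476 - 148 + 0 + 0) - 6873) = 1/(5328 - 6873) = 1/(-1545) = -1/1545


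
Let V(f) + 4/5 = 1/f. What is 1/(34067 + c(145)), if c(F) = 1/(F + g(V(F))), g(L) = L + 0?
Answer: 4182/142468223 ≈ 2.9354e-5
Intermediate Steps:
V(f) = -⅘ + 1/f
g(L) = L
c(F) = 1/(-⅘ + F + 1/F) (c(F) = 1/(F + (-⅘ + 1/F)) = 1/(-⅘ + F + 1/F))
1/(34067 + c(145)) = 1/(34067 + 5*145/(5 + 145*(-4 + 5*145))) = 1/(34067 + 5*145/(5 + 145*(-4 + 725))) = 1/(34067 + 5*145/(5 + 145*721)) = 1/(34067 + 5*145/(5 + 104545)) = 1/(34067 + 5*145/104550) = 1/(34067 + 5*145*(1/104550)) = 1/(34067 + 29/4182) = 1/(142468223/4182) = 4182/142468223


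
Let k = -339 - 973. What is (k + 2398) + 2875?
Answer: 3961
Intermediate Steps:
k = -1312
(k + 2398) + 2875 = (-1312 + 2398) + 2875 = 1086 + 2875 = 3961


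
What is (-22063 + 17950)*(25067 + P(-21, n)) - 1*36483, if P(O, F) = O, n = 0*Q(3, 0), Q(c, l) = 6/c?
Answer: -103050681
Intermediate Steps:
n = 0 (n = 0*(6/3) = 0*(6*(⅓)) = 0*2 = 0)
(-22063 + 17950)*(25067 + P(-21, n)) - 1*36483 = (-22063 + 17950)*(25067 - 21) - 1*36483 = -4113*25046 - 36483 = -103014198 - 36483 = -103050681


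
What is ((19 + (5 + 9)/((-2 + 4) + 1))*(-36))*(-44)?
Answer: 37488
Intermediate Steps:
((19 + (5 + 9)/((-2 + 4) + 1))*(-36))*(-44) = ((19 + 14/(2 + 1))*(-36))*(-44) = ((19 + 14/3)*(-36))*(-44) = ((71/3)*(-36))*(-44) = -852*(-44) = 37488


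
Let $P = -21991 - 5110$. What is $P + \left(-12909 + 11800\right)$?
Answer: $-28210$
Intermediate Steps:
$P = -27101$ ($P = -21991 - 5110 = -27101$)
$P + \left(-12909 + 11800\right) = -27101 + \left(-12909 + 11800\right) = -27101 - 1109 = -28210$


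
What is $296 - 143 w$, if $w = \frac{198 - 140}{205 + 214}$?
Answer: $\frac{115730}{419} \approx 276.21$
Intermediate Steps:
$w = \frac{58}{419} \approx 0.13842$
$296 - 143 w = 296 - \frac{8294}{419} = \frac{115730}{419}$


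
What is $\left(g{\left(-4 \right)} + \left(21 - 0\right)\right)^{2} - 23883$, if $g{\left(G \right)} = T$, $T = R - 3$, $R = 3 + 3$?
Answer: $-23307$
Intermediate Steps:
$R = 6$
$T = 3$ ($T = 6 - 3 = 3$)
$g{\left(G \right)} = 3$
$\left(g{\left(-4 \right)} + \left(21 - 0\right)\right)^{2} - 23883 = \left(3 + \left(21 - 0\right)\right)^{2} - 23883 = \left(3 + \left(21 + 0\right)\right)^{2} - 23883 = \left(3 + 21\right)^{2} - 23883 = 24^{2} - 23883 = 576 - 23883 = -23307$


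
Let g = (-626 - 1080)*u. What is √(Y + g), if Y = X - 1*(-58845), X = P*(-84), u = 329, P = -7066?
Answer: √91115 ≈ 301.85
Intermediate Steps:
X = 593544 (X = -7066*(-84) = 593544)
Y = 652389 (Y = 593544 - 1*(-58845) = 593544 + 58845 = 652389)
g = -561274 (g = (-626 - 1080)*329 = -1706*329 = -561274)
√(Y + g) = √(652389 - 561274) = √91115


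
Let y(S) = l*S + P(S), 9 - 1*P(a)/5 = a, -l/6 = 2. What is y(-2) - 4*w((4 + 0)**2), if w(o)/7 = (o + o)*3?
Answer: -2609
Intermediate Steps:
l = -12 (l = -6*2 = -12)
w(o) = 42*o (w(o) = 7*((o + o)*3) = 7*((2*o)*3) = 7*(6*o) = 42*o)
P(a) = 45 - 5*a
y(S) = 45 - 17*S (y(S) = -12*S + (45 - 5*S) = 45 - 17*S)
y(-2) - 4*w((4 + 0)**2) = (45 - 17*(-2)) - 168*(4 + 0)**2 = (45 + 34) - 168*4**2 = 79 - 168*16 = 79 - 4*672 = 79 - 2688 = -2609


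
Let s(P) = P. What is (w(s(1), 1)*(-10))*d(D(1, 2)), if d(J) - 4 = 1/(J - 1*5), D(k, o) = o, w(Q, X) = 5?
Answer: -550/3 ≈ -183.33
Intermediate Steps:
d(J) = 4 + 1/(-5 + J) (d(J) = 4 + 1/(J - 1*5) = 4 + 1/(J - 5) = 4 + 1/(-5 + J))
(w(s(1), 1)*(-10))*d(D(1, 2)) = (5*(-10))*((-19 + 4*2)/(-5 + 2)) = -50*(-19 + 8)/(-3) = -(-50)*(-11)/3 = -50*11/3 = -550/3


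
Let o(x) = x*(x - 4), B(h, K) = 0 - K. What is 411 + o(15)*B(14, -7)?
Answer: 1566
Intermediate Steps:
B(h, K) = -K
o(x) = x*(-4 + x)
411 + o(15)*B(14, -7) = 411 + (15*(-4 + 15))*(-1*(-7)) = 411 + (15*11)*7 = 411 + 165*7 = 411 + 1155 = 1566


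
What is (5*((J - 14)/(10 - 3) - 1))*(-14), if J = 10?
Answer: 110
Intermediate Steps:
(5*((J - 14)/(10 - 3) - 1))*(-14) = (5*((10 - 14)/(10 - 3) - 1))*(-14) = (5*(-4/7 - 1))*(-14) = (5*(-11/7))*(-14) = -55/7*(-14) = 110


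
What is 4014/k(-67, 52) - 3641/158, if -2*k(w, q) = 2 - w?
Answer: -506551/3634 ≈ -139.39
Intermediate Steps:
k(w, q) = -1 + w/2 (k(w, q) = -(2 - w)/2 = -1 + w/2)
4014/k(-67, 52) - 3641/158 = 4014/(-1 + (½)*(-67)) - 3641/158 = 4014/(-1 - 67/2) - 3641*1/158 = 4014/(-69/2) - 3641/158 = 4014*(-2/69) - 3641/158 = -2676/23 - 3641/158 = -506551/3634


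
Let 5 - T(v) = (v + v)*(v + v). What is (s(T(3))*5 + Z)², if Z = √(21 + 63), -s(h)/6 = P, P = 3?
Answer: 8184 - 360*√21 ≈ 6534.3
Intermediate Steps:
T(v) = 5 - 4*v² (T(v) = 5 - (v + v)*(v + v) = 5 - 2*v*2*v = 5 - 4*v²)
s(h) = -18 (s(h) = -6*3 = -18)
Z = 2*√21 (Z = √84 = 2*√21 ≈ 9.1651)
(s(T(3))*5 + Z)² = (-18*5 + 2*√21)² = (-90 + 2*√21)²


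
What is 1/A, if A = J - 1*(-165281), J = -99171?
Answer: 1/66110 ≈ 1.5126e-5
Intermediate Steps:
A = 66110 (A = -99171 - 1*(-165281) = -99171 + 165281 = 66110)
1/A = 1/66110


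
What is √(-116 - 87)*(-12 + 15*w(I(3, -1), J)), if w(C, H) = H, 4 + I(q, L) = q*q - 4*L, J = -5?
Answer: -87*I*√203 ≈ -1239.6*I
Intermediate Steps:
I(q, L) = -4 + q² - 4*L (I(q, L) = -4 + (q*q - 4*L) = -4 + (q² - 4*L) = -4 + q² - 4*L)
√(-116 - 87)*(-12 + 15*w(I(3, -1), J)) = √(-116 - 87)*(-12 + 15*(-5)) = √(-203)*(-12 - 75) = (I*√203)*(-87) = -87*I*√203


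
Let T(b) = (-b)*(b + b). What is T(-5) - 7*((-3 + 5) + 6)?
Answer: -106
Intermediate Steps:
T(b) = -2*b**2 (T(b) = (-b)*(2*b) = -2*b**2)
T(-5) - 7*((-3 + 5) + 6) = -2*(-5)**2 - 7*((-3 + 5) + 6) = -2*25 - 7*(2 + 6) = -50 - 7*8 = -50 - 56 = -106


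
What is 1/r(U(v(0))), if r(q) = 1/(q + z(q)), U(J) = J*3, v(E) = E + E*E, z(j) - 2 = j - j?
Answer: 2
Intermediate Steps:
z(j) = 2 (z(j) = 2 + (j - j) = 2 + 0 = 2)
v(E) = E + E²
U(J) = 3*J
r(q) = 1/(2 + q) (r(q) = 1/(q + 2) = 1/(2 + q))
1/r(U(v(0))) = 1/(1/(2 + 3*(0*(1 + 0)))) = 1/(1/(2 + 3*(0*1))) = 1/(1/(2 + 3*0)) = 1/(1/(2 + 0)) = 1/(1/2) = 1/(½) = 2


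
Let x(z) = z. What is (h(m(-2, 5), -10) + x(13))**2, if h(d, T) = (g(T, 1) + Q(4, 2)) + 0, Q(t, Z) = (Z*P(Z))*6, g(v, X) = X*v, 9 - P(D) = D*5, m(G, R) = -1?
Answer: 81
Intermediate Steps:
P(D) = 9 - 5*D (P(D) = 9 - D*5 = 9 - 5*D)
Q(t, Z) = 6*Z*(9 - 5*Z) (Q(t, Z) = (Z*(9 - 5*Z))*6 = 6*Z*(9 - 5*Z))
h(d, T) = -12 + T (h(d, T) = (1*T + 6*2*(9 - 5*2)) + 0 = (T + 6*2*(9 - 10)) + 0 = (T + 6*2*(-1)) + 0 = (T - 12) + 0 = (-12 + T) + 0 = -12 + T)
(h(m(-2, 5), -10) + x(13))**2 = ((-12 - 10) + 13)**2 = (-22 + 13)**2 = (-9)**2 = 81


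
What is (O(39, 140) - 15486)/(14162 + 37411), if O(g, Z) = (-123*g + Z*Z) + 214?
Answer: -469/51573 ≈ -0.0090939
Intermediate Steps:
O(g, Z) = 214 + Z² - 123*g (O(g, Z) = (-123*g + Z²) + 214 = (Z² - 123*g) + 214 = 214 + Z² - 123*g)
(O(39, 140) - 15486)/(14162 + 37411) = ((214 + 140² - 123*39) - 15486)/(14162 + 37411) = ((214 + 19600 - 4797) - 15486)/51573 = (15017 - 15486)*(1/51573) = -469*1/51573 = -469/51573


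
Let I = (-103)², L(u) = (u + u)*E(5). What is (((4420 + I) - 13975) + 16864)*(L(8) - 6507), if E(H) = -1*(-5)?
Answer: -115158986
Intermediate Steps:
E(H) = 5
L(u) = 10*u (L(u) = (u + u)*5 = (2*u)*5 = 10*u)
I = 10609
(((4420 + I) - 13975) + 16864)*(L(8) - 6507) = (((4420 + 10609) - 13975) + 16864)*(10*8 - 6507) = ((15029 - 13975) + 16864)*(80 - 6507) = (1054 + 16864)*(-6427) = 17918*(-6427) = -115158986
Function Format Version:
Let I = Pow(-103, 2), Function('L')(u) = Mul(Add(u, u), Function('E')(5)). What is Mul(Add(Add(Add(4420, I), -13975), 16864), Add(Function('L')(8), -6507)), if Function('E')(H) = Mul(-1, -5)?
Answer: -115158986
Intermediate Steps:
Function('E')(H) = 5
Function('L')(u) = Mul(10, u) (Function('L')(u) = Mul(Add(u, u), 5) = Mul(Mul(2, u), 5) = Mul(10, u))
I = 10609
Mul(Add(Add(Add(4420, I), -13975), 16864), Add(Function('L')(8), -6507)) = Mul(Add(Add(Add(4420, 10609), -13975), 16864), Add(Mul(10, 8), -6507)) = Mul(Add(Add(15029, -13975), 16864), Add(80, -6507)) = Mul(Add(1054, 16864), -6427) = Mul(17918, -6427) = -115158986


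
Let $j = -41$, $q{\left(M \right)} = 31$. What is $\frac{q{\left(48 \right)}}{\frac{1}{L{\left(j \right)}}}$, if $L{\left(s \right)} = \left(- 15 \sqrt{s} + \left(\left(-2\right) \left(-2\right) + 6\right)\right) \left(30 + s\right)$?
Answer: $-3410 + 5115 i \sqrt{41} \approx -3410.0 + 32752.0 i$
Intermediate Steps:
$L{\left(s \right)} = \left(10 - 15 \sqrt{s}\right) \left(30 + s\right)$ ($L{\left(s \right)} = \left(- 15 \sqrt{s} + \left(4 + 6\right)\right) \left(30 + s\right) = \left(- 15 \sqrt{s} + 10\right) \left(30 + s\right) = \left(10 - 15 \sqrt{s}\right) \left(30 + s\right)$)
$\frac{q{\left(48 \right)}}{\frac{1}{L{\left(j \right)}}} = \frac{31}{\frac{1}{300 - 450 \sqrt{-41} - 15 \left(-41\right)^{\frac{3}{2}} + 10 \left(-41\right)}} = \frac{31}{\frac{1}{300 - 450 i \sqrt{41} - 15 \left(- 41 i \sqrt{41}\right) - 410}} = \frac{31}{\frac{1}{300 - 450 i \sqrt{41} + 615 i \sqrt{41} - 410}} = \frac{31}{\frac{1}{-110 + 165 i \sqrt{41}}} = 31 \left(-110 + 165 i \sqrt{41}\right) = -3410 + 5115 i \sqrt{41}$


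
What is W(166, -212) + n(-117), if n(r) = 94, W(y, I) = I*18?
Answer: -3722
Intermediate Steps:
W(y, I) = 18*I
W(166, -212) + n(-117) = 18*(-212) + 94 = -3816 + 94 = -3722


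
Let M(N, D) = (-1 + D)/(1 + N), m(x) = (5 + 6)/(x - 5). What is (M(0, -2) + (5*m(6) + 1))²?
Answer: 2809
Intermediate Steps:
m(x) = 11/(-5 + x)
M(N, D) = (-1 + D)/(1 + N)
(M(0, -2) + (5*m(6) + 1))² = ((-1 - 2)/(1 + 0) + (5*(11/(-5 + 6)) + 1))² = (-3/1 + (5*(11/1) + 1))² = (1*(-3) + (5*(11*1) + 1))² = (-3 + (5*11 + 1))² = (-3 + (55 + 1))² = (-3 + 56)² = 53² = 2809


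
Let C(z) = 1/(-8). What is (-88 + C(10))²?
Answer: 497025/64 ≈ 7766.0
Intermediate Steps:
C(z) = -⅛
(-88 + C(10))² = (-88 - ⅛)² = (-705/8)² = 497025/64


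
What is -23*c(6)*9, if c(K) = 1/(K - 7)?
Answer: 207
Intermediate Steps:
c(K) = 1/(-7 + K)
-23*c(6)*9 = -23/(-7 + 6)*9 = -23/(-1)*9 = -23*(-1)*9 = 23*9 = 207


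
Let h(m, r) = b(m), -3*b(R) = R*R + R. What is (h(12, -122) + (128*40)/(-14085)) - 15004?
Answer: -42413776/2817 ≈ -15056.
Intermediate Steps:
b(R) = -R/3 - R²/3 (b(R) = -(R*R + R)/3 = -(R² + R)/3 = -(R + R²)/3 = -R/3 - R²/3)
h(m, r) = -m*(1 + m)/3
(h(12, -122) + (128*40)/(-14085)) - 15004 = (-⅓*12*(1 + 12) + (128*40)/(-14085)) - 15004 = (-⅓*12*13 + 5120*(-1/14085)) - 15004 = (-52 - 1024/2817) - 15004 = -147508/2817 - 15004 = -42413776/2817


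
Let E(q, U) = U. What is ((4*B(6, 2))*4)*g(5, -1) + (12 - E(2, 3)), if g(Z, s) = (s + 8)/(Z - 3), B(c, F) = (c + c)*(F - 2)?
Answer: 9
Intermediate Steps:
B(c, F) = 2*c*(-2 + F) (B(c, F) = (2*c)*(-2 + F) = 2*c*(-2 + F))
g(Z, s) = (8 + s)/(-3 + Z)
((4*B(6, 2))*4)*g(5, -1) + (12 - E(2, 3)) = ((4*(2*6*(-2 + 2)))*4)*((8 - 1)/(-3 + 5)) + (12 - 1*3) = ((4*(2*6*0))*4)*(7/2) + (12 - 3) = ((4*0)*4)*((½)*7) + 9 = (0*4)*(7/2) + 9 = 0*(7/2) + 9 = 0 + 9 = 9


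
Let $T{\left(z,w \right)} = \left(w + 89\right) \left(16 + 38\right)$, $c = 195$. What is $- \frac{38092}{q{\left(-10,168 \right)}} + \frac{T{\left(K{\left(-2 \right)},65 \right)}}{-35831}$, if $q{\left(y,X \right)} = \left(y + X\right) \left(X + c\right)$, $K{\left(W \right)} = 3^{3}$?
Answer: $- \frac{920915158}{1027525587} \approx -0.89625$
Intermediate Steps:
$K{\left(W \right)} = 27$
$q{\left(y,X \right)} = \left(195 + X\right) \left(X + y\right)$ ($q{\left(y,X \right)} = \left(y + X\right) \left(X + 195\right) = \left(X + y\right) \left(195 + X\right) = \left(195 + X\right) \left(X + y\right)$)
$T{\left(z,w \right)} = 4806 + 54 w$ ($T{\left(z,w \right)} = \left(89 + w\right) 54 = 4806 + 54 w$)
$- \frac{38092}{q{\left(-10,168 \right)}} + \frac{T{\left(K{\left(-2 \right)},65 \right)}}{-35831} = - \frac{38092}{168^{2} + 195 \cdot 168 + 195 \left(-10\right) + 168 \left(-10\right)} + \frac{4806 + 54 \cdot 65}{-35831} = - \frac{38092}{28224 + 32760 - 1950 - 1680} + \left(4806 + 3510\right) \left(- \frac{1}{35831}\right) = - \frac{38092}{57354} + 8316 \left(- \frac{1}{35831}\right) = \left(-38092\right) \frac{1}{57354} - \frac{8316}{35831} = - \frac{19046}{28677} - \frac{8316}{35831} = - \frac{920915158}{1027525587}$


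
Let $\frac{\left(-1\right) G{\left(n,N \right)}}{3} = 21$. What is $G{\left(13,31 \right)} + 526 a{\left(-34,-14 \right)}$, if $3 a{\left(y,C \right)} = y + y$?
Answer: $- \frac{35957}{3} \approx -11986.0$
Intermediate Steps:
$a{\left(y,C \right)} = \frac{2 y}{3}$ ($a{\left(y,C \right)} = \frac{y + y}{3} = \frac{2 y}{3}$)
$G{\left(n,N \right)} = -63$ ($G{\left(n,N \right)} = \left(-3\right) 21 = -63$)
$G{\left(13,31 \right)} + 526 a{\left(-34,-14 \right)} = -63 + 526 \cdot \frac{2}{3} \left(-34\right) = -63 + 526 \left(- \frac{68}{3}\right) = -63 - \frac{35768}{3} = - \frac{35957}{3}$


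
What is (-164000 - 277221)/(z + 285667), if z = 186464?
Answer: -40111/42921 ≈ -0.93453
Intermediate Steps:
(-164000 - 277221)/(z + 285667) = (-164000 - 277221)/(186464 + 285667) = -441221/472131 = -441221*1/472131 = -40111/42921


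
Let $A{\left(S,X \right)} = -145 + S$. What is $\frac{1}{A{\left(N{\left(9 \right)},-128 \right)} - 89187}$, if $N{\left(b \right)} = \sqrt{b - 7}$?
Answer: $- \frac{44666}{3990103111} - \frac{\sqrt{2}}{7980206222} \approx -1.1194 \cdot 10^{-5}$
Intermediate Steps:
$N{\left(b \right)} = \sqrt{-7 + b}$
$\frac{1}{A{\left(N{\left(9 \right)},-128 \right)} - 89187} = \frac{1}{\left(-145 + \sqrt{-7 + 9}\right) - 89187} = \frac{1}{\left(-145 + \sqrt{2}\right) - 89187} = \frac{1}{-89332 + \sqrt{2}}$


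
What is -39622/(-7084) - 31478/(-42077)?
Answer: 12273799/1935542 ≈ 6.3413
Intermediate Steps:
-39622/(-7084) - 31478/(-42077) = -39622*(-1/7084) - 31478*(-1/42077) = 1801/322 + 31478/42077 = 12273799/1935542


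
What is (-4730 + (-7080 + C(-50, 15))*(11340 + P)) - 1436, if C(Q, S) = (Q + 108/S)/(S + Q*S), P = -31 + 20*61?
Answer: -326012029844/3675 ≈ -8.8711e+7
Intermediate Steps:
P = 1189 (P = -31 + 1220 = 1189)
C(Q, S) = (Q + 108/S)/(S + Q*S)
(-4730 + (-7080 + C(-50, 15))*(11340 + P)) - 1436 = (-4730 + (-7080 + (108 - 50*15)/(15²*(1 - 50)))*(11340 + 1189)) - 1436 = (-4730 + (-7080 + (1/225)*(108 - 750)/(-49))*12529) - 1436 = (-4730 + (-7080 + (1/225)*(-1/49)*(-642))*12529) - 1436 = (-4730 + (-7080 + 214/3675)*12529) - 1436 = (-4730 - 26018786/3675*12529) - 1436 = (-4730 - 325989369794/3675) - 1436 = -326006752544/3675 - 1436 = -326012029844/3675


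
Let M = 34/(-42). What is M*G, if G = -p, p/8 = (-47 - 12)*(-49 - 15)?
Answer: 513536/21 ≈ 24454.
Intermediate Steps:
p = 30208 (p = 8*((-47 - 12)*(-49 - 15)) = 8*(-59*(-64)) = 8*3776 = 30208)
M = -17/21 (M = 34*(-1/42) = -17/21 ≈ -0.80952)
G = -30208 (G = -1*30208 = -30208)
M*G = -17/21*(-30208) = 513536/21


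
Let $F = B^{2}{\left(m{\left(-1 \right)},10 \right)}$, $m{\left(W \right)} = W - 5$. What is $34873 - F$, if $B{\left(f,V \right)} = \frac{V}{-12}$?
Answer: $\frac{1255403}{36} \approx 34872.0$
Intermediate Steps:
$m{\left(W \right)} = -5 + W$
$B{\left(f,V \right)} = - \frac{V}{12}$ ($B{\left(f,V \right)} = V \left(- \frac{1}{12}\right) = - \frac{V}{12}$)
$F = \frac{25}{36}$ ($F = \left(\left(- \frac{1}{12}\right) 10\right)^{2} = \left(- \frac{5}{6}\right)^{2} = \frac{25}{36} \approx 0.69444$)
$34873 - F = 34873 - \frac{25}{36} = \frac{1255403}{36}$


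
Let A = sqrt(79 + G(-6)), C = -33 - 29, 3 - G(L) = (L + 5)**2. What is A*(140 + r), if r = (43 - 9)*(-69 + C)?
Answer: -38826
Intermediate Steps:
G(L) = 3 - (5 + L)**2 (G(L) = 3 - (L + 5)**2 = 3 - (5 + L)**2)
C = -62
A = 9 (A = sqrt(79 + (3 - (5 - 6)**2)) = sqrt(79 + (3 - 1*(-1)**2)) = sqrt(79 + (3 - 1*1)) = sqrt(79 + (3 - 1)) = sqrt(79 + 2) = sqrt(81) = 9)
r = -4454 (r = (43 - 9)*(-69 - 62) = 34*(-131) = -4454)
A*(140 + r) = 9*(140 - 4454) = 9*(-4314) = -38826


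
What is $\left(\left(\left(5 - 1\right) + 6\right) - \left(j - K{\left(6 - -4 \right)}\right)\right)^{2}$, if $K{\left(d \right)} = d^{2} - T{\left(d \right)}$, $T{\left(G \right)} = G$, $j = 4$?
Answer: $9216$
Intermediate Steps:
$K{\left(d \right)} = d^{2} - d$
$\left(\left(\left(5 - 1\right) + 6\right) - \left(j - K{\left(6 - -4 \right)}\right)\right)^{2} = \left(\left(\left(5 - 1\right) + 6\right) - \left(4 - \left(6 - -4\right) \left(-1 + \left(6 - -4\right)\right)\right)\right)^{2} = \left(\left(4 + 6\right) - \left(4 - \left(6 + 4\right) \left(-1 + \left(6 + 4\right)\right)\right)\right)^{2} = \left(10 - \left(4 - 10 \left(-1 + 10\right)\right)\right)^{2} = \left(10 + \left(10 \cdot 9 - 4\right)\right)^{2} = \left(10 + \left(90 - 4\right)\right)^{2} = \left(10 + 86\right)^{2} = 96^{2} = 9216$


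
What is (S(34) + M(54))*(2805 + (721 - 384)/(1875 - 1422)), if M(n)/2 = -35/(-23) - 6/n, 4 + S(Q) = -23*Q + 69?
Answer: -187898580670/93771 ≈ -2.0038e+6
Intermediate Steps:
S(Q) = 65 - 23*Q (S(Q) = -4 + (-23*Q + 69) = -4 + (69 - 23*Q) = 65 - 23*Q)
M(n) = 70/23 - 12/n (M(n) = 2*(-35/(-23) - 6/n) = 2*(-35*(-1/23) - 6/n) = 2*(35/23 - 6/n) = 70/23 - 12/n)
(S(34) + M(54))*(2805 + (721 - 384)/(1875 - 1422)) = ((65 - 23*34) + (70/23 - 12/54))*(2805 + (721 - 384)/(1875 - 1422)) = ((65 - 782) + (70/23 - 12*1/54))*(2805 + 337/453) = (-717 + (70/23 - 2/9))*(2805 + 337*(1/453)) = (-717 + 584/207)*(2805 + 337/453) = -147835/207*1271002/453 = -187898580670/93771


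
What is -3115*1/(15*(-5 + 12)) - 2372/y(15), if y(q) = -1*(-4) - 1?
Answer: -2461/3 ≈ -820.33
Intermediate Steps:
y(q) = 3 (y(q) = 4 - 1 = 3)
-3115*1/(15*(-5 + 12)) - 2372/y(15) = -3115*1/(15*(-5 + 12)) - 2372/3 = -3115/(15*7) - 2372*⅓ = -3115/105 - 2372/3 = -3115*1/105 - 2372/3 = -89/3 - 2372/3 = -2461/3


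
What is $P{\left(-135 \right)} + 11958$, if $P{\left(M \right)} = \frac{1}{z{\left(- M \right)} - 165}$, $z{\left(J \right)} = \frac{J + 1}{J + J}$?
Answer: $\frac{265551171}{22207} \approx 11958.0$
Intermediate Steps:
$z{\left(J \right)} = \frac{1 + J}{2 J}$
$P{\left(M \right)} = \frac{1}{-165 - \frac{1 - M}{2 M}}$ ($P{\left(M \right)} = \frac{1}{\frac{1 - M}{2 \left(- M\right)} - 165} = \frac{1}{\frac{- \frac{1}{M} \left(1 - M\right)}{2} - 165} = \frac{1}{- \frac{1 - M}{2 M} - 165} = \frac{1}{-165 - \frac{1 - M}{2 M}}$)
$P{\left(-135 \right)} + 11958 = \left(-2\right) \left(-135\right) \frac{1}{1 + 329 \left(-135\right)} + 11958 = \left(-2\right) \left(-135\right) \frac{1}{1 - 44415} + 11958 = \left(-2\right) \left(-135\right) \frac{1}{-44414} + 11958 = \left(-2\right) \left(-135\right) \left(- \frac{1}{44414}\right) + 11958 = - \frac{135}{22207} + 11958 = \frac{265551171}{22207}$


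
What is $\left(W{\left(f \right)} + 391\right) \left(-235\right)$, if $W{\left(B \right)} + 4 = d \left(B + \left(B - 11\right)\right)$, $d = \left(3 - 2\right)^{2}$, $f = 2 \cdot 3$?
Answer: $-91180$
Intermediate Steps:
$f = 6$
$d = 1$ ($d = 1^{2} = 1$)
$W{\left(B \right)} = -15 + 2 B$ ($W{\left(B \right)} = -4 + 1 \left(B + \left(B - 11\right)\right) = -4 + 1 \left(B + \left(-11 + B\right)\right) = -4 + 1 \left(-11 + 2 B\right) = -4 + \left(-11 + 2 B\right) = -15 + 2 B$)
$\left(W{\left(f \right)} + 391\right) \left(-235\right) = \left(\left(-15 + 2 \cdot 6\right) + 391\right) \left(-235\right) = \left(\left(-15 + 12\right) + 391\right) \left(-235\right) = \left(-3 + 391\right) \left(-235\right) = 388 \left(-235\right) = -91180$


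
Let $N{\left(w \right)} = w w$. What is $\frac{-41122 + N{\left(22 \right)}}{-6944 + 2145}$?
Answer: $\frac{40638}{4799} \approx 8.468$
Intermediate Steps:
$N{\left(w \right)} = w^{2}$
$\frac{-41122 + N{\left(22 \right)}}{-6944 + 2145} = \frac{-41122 + 22^{2}}{-6944 + 2145} = \frac{-41122 + 484}{-4799} = \left(-40638\right) \left(- \frac{1}{4799}\right) = \frac{40638}{4799}$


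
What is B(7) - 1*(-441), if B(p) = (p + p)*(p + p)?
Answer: 637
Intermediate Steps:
B(p) = 4*p² (B(p) = (2*p)*(2*p) = 4*p²)
B(7) - 1*(-441) = 4*7² - 1*(-441) = 4*49 + 441 = 196 + 441 = 637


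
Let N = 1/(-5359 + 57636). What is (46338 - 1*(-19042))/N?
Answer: 3417870260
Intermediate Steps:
N = 1/52277 ≈ 1.9129e-5
(46338 - 1*(-19042))/N = (46338 - 1*(-19042))/(1/52277) = (46338 + 19042)*52277 = 65380*52277 = 3417870260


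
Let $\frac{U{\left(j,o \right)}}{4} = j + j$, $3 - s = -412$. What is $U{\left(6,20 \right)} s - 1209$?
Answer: $18711$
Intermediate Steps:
$s = 415$ ($s = 3 - -412 = 3 + 412 = 415$)
$U{\left(j,o \right)} = 8 j$ ($U{\left(j,o \right)} = 4 \left(j + j\right) = 4 \cdot 2 j = 8 j$)
$U{\left(6,20 \right)} s - 1209 = 8 \cdot 6 \cdot 415 - 1209 = 48 \cdot 415 - 1209 = 19920 - 1209 = 18711$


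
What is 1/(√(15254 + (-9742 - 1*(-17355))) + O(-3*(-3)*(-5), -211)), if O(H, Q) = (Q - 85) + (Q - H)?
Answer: -462/190577 - √22867/190577 ≈ -0.0032177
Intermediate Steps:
O(H, Q) = -85 - H + 2*Q (O(H, Q) = (-85 + Q) + (Q - H) = -85 - H + 2*Q)
1/(√(15254 + (-9742 - 1*(-17355))) + O(-3*(-3)*(-5), -211)) = 1/(√(15254 + (-9742 - 1*(-17355))) + (-85 - (-3*(-3))*(-5) + 2*(-211))) = 1/(√(15254 + (-9742 + 17355)) + (-85 - 9*(-5) - 422)) = 1/(√(15254 + 7613) + (-85 - 1*(-45) - 422)) = 1/(√22867 + (-85 + 45 - 422)) = 1/(√22867 - 462) = 1/(-462 + √22867)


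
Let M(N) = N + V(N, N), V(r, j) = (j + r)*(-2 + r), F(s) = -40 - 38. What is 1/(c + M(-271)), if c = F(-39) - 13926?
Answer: 1/133691 ≈ 7.4799e-6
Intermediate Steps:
F(s) = -78
V(r, j) = (-2 + r)*(j + r)
c = -14004 (c = -78 - 13926 = -14004)
M(N) = -3*N + 2*N² (M(N) = N + (N² - 2*N - 2*N + N*N) = N + (N² - 2*N - 2*N + N²) = N + (-4*N + 2*N²) = -3*N + 2*N²)
1/(c + M(-271)) = 1/(-14004 - 271*(-3 + 2*(-271))) = 1/(-14004 - 271*(-3 - 542)) = 1/(-14004 - 271*(-545)) = 1/(-14004 + 147695) = 1/133691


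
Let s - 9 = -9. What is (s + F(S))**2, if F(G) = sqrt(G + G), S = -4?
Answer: -8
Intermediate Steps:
s = 0 (s = 9 - 9 = 0)
F(G) = sqrt(2)*sqrt(G) (F(G) = sqrt(2*G) = sqrt(2)*sqrt(G))
(s + F(S))**2 = (0 + sqrt(2)*sqrt(-4))**2 = (0 + sqrt(2)*(2*I))**2 = (0 + 2*I*sqrt(2))**2 = (2*I*sqrt(2))**2 = -8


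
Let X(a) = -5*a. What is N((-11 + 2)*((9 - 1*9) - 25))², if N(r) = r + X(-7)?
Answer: 67600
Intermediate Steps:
N(r) = 35 + r (N(r) = r - 5*(-7) = r + 35 = 35 + r)
N((-11 + 2)*((9 - 1*9) - 25))² = (35 + (-11 + 2)*((9 - 1*9) - 25))² = (35 - 9*((9 - 9) - 25))² = (35 - 9*(0 - 25))² = (35 - 9*(-25))² = (35 + 225)² = 260² = 67600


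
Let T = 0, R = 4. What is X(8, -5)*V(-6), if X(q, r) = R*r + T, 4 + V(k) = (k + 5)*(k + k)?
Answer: -160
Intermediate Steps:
V(k) = -4 + 2*k*(5 + k) (V(k) = -4 + (k + 5)*(k + k) = -4 + (5 + k)*(2*k) = -4 + 2*k*(5 + k))
X(q, r) = 4*r (X(q, r) = 4*r + 0 = 4*r)
X(8, -5)*V(-6) = (4*(-5))*(-4 + 2*(-6)² + 10*(-6)) = -20*(-4 + 2*36 - 60) = -20*(-4 + 72 - 60) = -20*8 = -160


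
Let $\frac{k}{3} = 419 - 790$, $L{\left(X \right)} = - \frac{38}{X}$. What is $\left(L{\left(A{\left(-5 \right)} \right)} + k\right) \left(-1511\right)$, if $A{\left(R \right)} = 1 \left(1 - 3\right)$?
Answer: $1653034$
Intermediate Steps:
$A{\left(R \right)} = -2$ ($A{\left(R \right)} = 1 \left(-2\right) = -2$)
$k = -1113$ ($k = 3 \left(419 - 790\right) = 3 \left(-371\right) = -1113$)
$\left(L{\left(A{\left(-5 \right)} \right)} + k\right) \left(-1511\right) = \left(- \frac{38}{-2} - 1113\right) \left(-1511\right) = \left(\left(-38\right) \left(- \frac{1}{2}\right) - 1113\right) \left(-1511\right) = \left(19 - 1113\right) \left(-1511\right) = \left(-1094\right) \left(-1511\right) = 1653034$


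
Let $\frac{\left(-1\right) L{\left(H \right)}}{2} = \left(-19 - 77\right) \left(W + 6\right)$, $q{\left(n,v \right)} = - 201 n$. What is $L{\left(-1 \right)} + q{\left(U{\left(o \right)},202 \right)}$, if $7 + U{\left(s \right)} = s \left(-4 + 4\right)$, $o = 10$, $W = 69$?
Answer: $15807$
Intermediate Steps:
$U{\left(s \right)} = -7$ ($U{\left(s \right)} = -7 + s \left(-4 + 4\right) = -7 + s 0 = -7 + 0 = -7$)
$L{\left(H \right)} = 14400$ ($L{\left(H \right)} = - 2 \left(-19 - 77\right) \left(69 + 6\right) = - 2 \left(\left(-96\right) 75\right) = \left(-2\right) \left(-7200\right) = 14400$)
$L{\left(-1 \right)} + q{\left(U{\left(o \right)},202 \right)} = 14400 - -1407 = 14400 + 1407 = 15807$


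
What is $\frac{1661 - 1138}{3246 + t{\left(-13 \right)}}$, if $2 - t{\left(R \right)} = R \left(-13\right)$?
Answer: $\frac{523}{3079} \approx 0.16986$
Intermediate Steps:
$t{\left(R \right)} = 2 + 13 R$ ($t{\left(R \right)} = 2 - R \left(-13\right) = 2 - - 13 R = 2 + 13 R$)
$\frac{1661 - 1138}{3246 + t{\left(-13 \right)}} = \frac{1661 - 1138}{3246 + \left(2 + 13 \left(-13\right)\right)} = \frac{523}{3246 + \left(2 - 169\right)} = \frac{523}{3246 - 167} = \frac{523}{3079}$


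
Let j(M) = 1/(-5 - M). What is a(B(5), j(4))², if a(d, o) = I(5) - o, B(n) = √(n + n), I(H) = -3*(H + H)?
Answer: 72361/81 ≈ 893.35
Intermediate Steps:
I(H) = -6*H
B(n) = √2*√n (B(n) = √(2*n) = √2*√n)
a(d, o) = -30 - o (a(d, o) = -6*5 - o = -30 - o)
a(B(5), j(4))² = (-30 - (-1)/(5 + 4))² = (-30 - (-1)/9)² = (-30 - 1*(-⅑))² = (-30 + ⅑)² = (-269/9)² = 72361/81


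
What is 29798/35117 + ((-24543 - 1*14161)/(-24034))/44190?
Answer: 7912174087862/9324111851955 ≈ 0.84857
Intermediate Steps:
29798/35117 + ((-24543 - 1*14161)/(-24034))/44190 = 29798*(1/35117) + ((-24543 - 14161)*(-1/24034))*(1/44190) = 29798/35117 - 38704*(-1/24034)*(1/44190) = 29798/35117 + (19352/12017)*(1/44190) = 29798/35117 + 9676/265515615 = 7912174087862/9324111851955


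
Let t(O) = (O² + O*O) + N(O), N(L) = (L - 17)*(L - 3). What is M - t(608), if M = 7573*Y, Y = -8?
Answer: -1157467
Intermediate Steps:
N(L) = (-17 + L)*(-3 + L)
M = -60584 (M = 7573*(-8) = -60584)
t(O) = 51 - 20*O + 3*O² (t(O) = (O² + O*O) + (51 + O² - 20*O) = (O² + O²) + (51 + O² - 20*O) = 2*O² + (51 + O² - 20*O) = 51 - 20*O + 3*O²)
M - t(608) = -60584 - (51 - 20*608 + 3*608²) = -60584 - (51 - 12160 + 3*369664) = -60584 - (51 - 12160 + 1108992) = -60584 - 1*1096883 = -60584 - 1096883 = -1157467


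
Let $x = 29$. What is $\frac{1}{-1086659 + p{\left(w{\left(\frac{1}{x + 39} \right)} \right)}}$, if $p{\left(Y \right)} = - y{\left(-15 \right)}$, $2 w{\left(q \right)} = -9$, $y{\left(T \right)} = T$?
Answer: $- \frac{1}{1086644} \approx -9.2026 \cdot 10^{-7}$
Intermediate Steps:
$w{\left(q \right)} = - \frac{9}{2}$ ($w{\left(q \right)} = \frac{1}{2} \left(-9\right) = - \frac{9}{2}$)
$p{\left(Y \right)} = 15$ ($p{\left(Y \right)} = \left(-1\right) \left(-15\right) = 15$)
$\frac{1}{-1086659 + p{\left(w{\left(\frac{1}{x + 39} \right)} \right)}} = \frac{1}{-1086659 + 15} = \frac{1}{-1086644} = - \frac{1}{1086644}$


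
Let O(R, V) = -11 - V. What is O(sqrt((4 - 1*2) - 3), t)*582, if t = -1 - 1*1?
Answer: -5238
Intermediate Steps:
t = -2 (t = -1 - 1 = -2)
O(sqrt((4 - 1*2) - 3), t)*582 = (-11 - 1*(-2))*582 = (-11 + 2)*582 = -9*582 = -5238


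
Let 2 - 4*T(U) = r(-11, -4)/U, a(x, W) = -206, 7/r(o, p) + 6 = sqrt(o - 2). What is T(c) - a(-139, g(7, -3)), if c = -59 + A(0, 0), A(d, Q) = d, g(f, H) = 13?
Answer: 85283/413 - I*sqrt(13)/1652 ≈ 206.5 - 0.0021825*I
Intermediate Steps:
r(o, p) = 7/(-6 + sqrt(-2 + o)) (r(o, p) = 7/(-6 + sqrt(o - 2)) = 7/(-6 + sqrt(-2 + o)))
c = -59 (c = -59 + 0 = -59)
T(U) = 1/2 - 7/(4*U*(-6 + I*sqrt(13))) (T(U) = 1/2 - 7/(-6 + sqrt(-2 - 11))/(4*U) = 1/2 - 7/(-6 + sqrt(-13))/(4*U) = 1/2 - 7/(-6 + I*sqrt(13))/(4*U) = 1/2 - 7/(4*U*(-6 + I*sqrt(13))))
T(c) - a(-139, g(7, -3)) = (1/4)*(7 + 2*(-59)*(6 - I*sqrt(13)))/(-59*(6 - I*sqrt(13))) - 1*(-206) = (1/4)*(-1/59)*(7 + (-708 + 118*I*sqrt(13)))/(6 - I*sqrt(13)) + 206 = (1/4)*(-1/59)*(-701 + 118*I*sqrt(13))/(6 - I*sqrt(13)) + 206 = -(-701 + 118*I*sqrt(13))/(236*(6 - I*sqrt(13))) + 206 = 206 - (-701 + 118*I*sqrt(13))/(236*(6 - I*sqrt(13)))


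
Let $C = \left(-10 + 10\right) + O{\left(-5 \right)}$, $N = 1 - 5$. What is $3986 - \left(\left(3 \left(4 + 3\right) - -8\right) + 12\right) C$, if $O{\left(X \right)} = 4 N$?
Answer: $4642$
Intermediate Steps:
$N = -4$
$O{\left(X \right)} = -16$ ($O{\left(X \right)} = 4 \left(-4\right) = -16$)
$C = -16$ ($C = \left(-10 + 10\right) - 16 = 0 - 16 = -16$)
$3986 - \left(\left(3 \left(4 + 3\right) - -8\right) + 12\right) C = 3986 - \left(\left(3 \left(4 + 3\right) - -8\right) + 12\right) \left(-16\right) = 3986 - \left(\left(3 \cdot 7 + 8\right) + 12\right) \left(-16\right) = 3986 - \left(\left(21 + 8\right) + 12\right) \left(-16\right) = 3986 - \left(29 + 12\right) \left(-16\right) = 3986 - 41 \left(-16\right) = 3986 - -656 = 3986 + 656 = 4642$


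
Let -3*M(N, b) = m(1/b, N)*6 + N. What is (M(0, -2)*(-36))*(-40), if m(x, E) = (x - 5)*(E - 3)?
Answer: -47520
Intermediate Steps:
m(x, E) = (-5 + x)*(-3 + E)
M(N, b) = -30 + 6/b + 29*N/3 - 2*N/b (M(N, b) = -((15 - 5*N - 3/b + N/b)*6 + N)/3 = -((90 - 30*N - 18/b + 6*N/b) + N)/3 = -(90 - 29*N - 18/b + 6*N/b)/3 = -30 + 6/b + 29*N/3 - 2*N/b)
(M(0, -2)*(-36))*(-40) = ((-30 + 6/(-2) + (29/3)*0 - 2*0/(-2))*(-36))*(-40) = ((-30 + 6*(-½) + 0 - 2*0*(-½))*(-36))*(-40) = ((-30 - 3 + 0 + 0)*(-36))*(-40) = -33*(-36)*(-40) = 1188*(-40) = -47520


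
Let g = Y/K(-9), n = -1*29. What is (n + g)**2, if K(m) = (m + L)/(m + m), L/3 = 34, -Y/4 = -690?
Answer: 304816681/961 ≈ 3.1719e+5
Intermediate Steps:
Y = 2760 (Y = -4*(-690) = 2760)
L = 102 (L = 3*34 = 102)
K(m) = (102 + m)/(2*m) (K(m) = (m + 102)/(m + m) = (102 + m)/((2*m)) = (102 + m)*(1/(2*m)) = (102 + m)/(2*m))
n = -29
g = -16560/31 (g = 2760/(((1/2)*(102 - 9)/(-9))) = 2760/(((1/2)*(-1/9)*93)) = 2760/(-31/6) = 2760*(-6/31) = -16560/31 ≈ -534.19)
(n + g)**2 = (-29 - 16560/31)**2 = (-17459/31)**2 = 304816681/961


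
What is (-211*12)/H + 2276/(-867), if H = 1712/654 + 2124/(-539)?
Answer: 96596914867/50538297 ≈ 1911.4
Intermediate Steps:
H = -233164/176253 (H = 1712*(1/654) + 2124*(-1/539) = 856/327 - 2124/539 = -233164/176253 ≈ -1.3229)
(-211*12)/H + 2276/(-867) = (-211*12)/(-233164/176253) + 2276/(-867) = -2532*(-176253/233164) + 2276*(-1/867) = 111568149/58291 - 2276/867 = 96596914867/50538297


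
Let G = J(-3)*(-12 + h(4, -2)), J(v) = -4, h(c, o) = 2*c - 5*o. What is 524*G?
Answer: -12576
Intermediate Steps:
h(c, o) = -5*o + 2*c
G = -24 (G = -4*(-12 + (-5*(-2) + 2*4)) = -4*(-12 + (10 + 8)) = -4*(-12 + 18) = -4*6 = -24)
524*G = 524*(-24) = -12576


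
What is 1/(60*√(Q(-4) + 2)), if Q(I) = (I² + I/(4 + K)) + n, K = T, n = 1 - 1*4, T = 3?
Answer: √707/6060 ≈ 0.0043877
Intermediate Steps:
n = -3 (n = 1 - 4 = -3)
K = 3
Q(I) = -3 + I² + I/7 (Q(I) = (I² + I/(4 + 3)) - 3 = (I² + I/7) - 3 = -3 + I² + I/7)
1/(60*√(Q(-4) + 2)) = 1/(60*√((-3 + (-4)² + (⅐)*(-4)) + 2)) = 1/(60*√((-3 + 16 - 4/7) + 2)) = 1/(60*√(87/7 + 2)) = 1/(60*√(101/7)) = 1/(60*(√707/7)) = 1/(60*√707/7) = √707/6060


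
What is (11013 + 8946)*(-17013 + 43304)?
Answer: 524742069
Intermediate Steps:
(11013 + 8946)*(-17013 + 43304) = 19959*26291 = 524742069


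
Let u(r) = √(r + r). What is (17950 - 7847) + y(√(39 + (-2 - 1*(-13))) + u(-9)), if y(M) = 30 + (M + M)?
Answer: 10133 + √2*(10 + 6*I) ≈ 10147.0 + 8.4853*I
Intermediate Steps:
u(r) = √2*√r (u(r) = √(2*r) = √2*√r)
y(M) = 30 + 2*M
(17950 - 7847) + y(√(39 + (-2 - 1*(-13))) + u(-9)) = (17950 - 7847) + (30 + 2*(√(39 + (-2 - 1*(-13))) + √2*√(-9))) = 10103 + (30 + 2*(√(39 + (-2 + 13)) + √2*(3*I))) = 10103 + (30 + 2*(√(39 + 11) + 3*I*√2)) = 10103 + (30 + 2*(√50 + 3*I*√2)) = 10103 + (30 + 2*(5*√2 + 3*I*√2)) = 10103 + (30 + (10*√2 + 6*I*√2)) = 10103 + (30 + 10*√2 + 6*I*√2) = 10133 + 10*√2 + 6*I*√2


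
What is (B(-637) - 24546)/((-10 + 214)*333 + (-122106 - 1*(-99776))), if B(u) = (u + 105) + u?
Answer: -25715/45602 ≈ -0.56390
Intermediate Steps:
B(u) = 105 + 2*u (B(u) = (105 + u) + u = 105 + 2*u)
(B(-637) - 24546)/((-10 + 214)*333 + (-122106 - 1*(-99776))) = ((105 + 2*(-637)) - 24546)/((-10 + 214)*333 + (-122106 - 1*(-99776))) = ((105 - 1274) - 24546)/(204*333 + (-122106 + 99776)) = (-1169 - 24546)/(67932 - 22330) = -25715/45602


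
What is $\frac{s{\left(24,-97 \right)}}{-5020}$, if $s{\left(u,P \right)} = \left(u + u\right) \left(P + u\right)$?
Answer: $\frac{876}{1255} \approx 0.69801$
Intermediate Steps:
$s{\left(u,P \right)} = 2 u \left(P + u\right)$
$\frac{s{\left(24,-97 \right)}}{-5020} = \frac{2 \cdot 24 \left(-97 + 24\right)}{-5020} = 2 \cdot 24 \left(-73\right) \left(- \frac{1}{5020}\right) = \left(-3504\right) \left(- \frac{1}{5020}\right) = \frac{876}{1255}$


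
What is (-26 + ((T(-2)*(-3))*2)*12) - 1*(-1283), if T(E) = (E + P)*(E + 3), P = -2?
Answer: 1545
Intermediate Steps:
T(E) = (-2 + E)*(3 + E) (T(E) = (E - 2)*(E + 3) = (-2 + E)*(3 + E))
(-26 + ((T(-2)*(-3))*2)*12) - 1*(-1283) = (-26 + (((-6 - 2 + (-2)**2)*(-3))*2)*12) - 1*(-1283) = (-26 + (((-6 - 2 + 4)*(-3))*2)*12) + 1283 = (-26 + (-4*(-3)*2)*12) + 1283 = (-26 + (12*2)*12) + 1283 = (-26 + 24*12) + 1283 = (-26 + 288) + 1283 = 262 + 1283 = 1545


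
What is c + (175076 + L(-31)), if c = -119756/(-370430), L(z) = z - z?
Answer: 32426761218/185215 ≈ 1.7508e+5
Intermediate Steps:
L(z) = 0
c = 59878/185215 (c = -119756*(-1/370430) = 59878/185215 ≈ 0.32329)
c + (175076 + L(-31)) = 59878/185215 + (175076 + 0) = 59878/185215 + 175076 = 32426761218/185215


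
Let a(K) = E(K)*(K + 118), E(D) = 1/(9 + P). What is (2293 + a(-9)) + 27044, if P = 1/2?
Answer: 557621/19 ≈ 29348.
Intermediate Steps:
P = ½ ≈ 0.50000
E(D) = 2/19 (E(D) = 1/(9 + ½) = 1/(19/2) = 2/19)
a(K) = 236/19 + 2*K/19 (a(K) = 2*(K + 118)/19 = 2*(118 + K)/19 = 236/19 + 2*K/19)
(2293 + a(-9)) + 27044 = (2293 + (236/19 + (2/19)*(-9))) + 27044 = (2293 + (236/19 - 18/19)) + 27044 = (2293 + 218/19) + 27044 = 43785/19 + 27044 = 557621/19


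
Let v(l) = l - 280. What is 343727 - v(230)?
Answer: 343777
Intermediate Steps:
v(l) = -280 + l
343727 - v(230) = 343727 - (-280 + 230) = 343727 - 1*(-50) = 343727 + 50 = 343777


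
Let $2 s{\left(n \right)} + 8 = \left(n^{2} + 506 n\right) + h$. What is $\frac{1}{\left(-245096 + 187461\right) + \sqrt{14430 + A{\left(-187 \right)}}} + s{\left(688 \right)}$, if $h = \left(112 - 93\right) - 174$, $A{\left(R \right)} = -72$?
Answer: $\frac{2728206879361633}{6643557734} - \frac{\sqrt{14358}}{3321778867} \approx 4.1065 \cdot 10^{5}$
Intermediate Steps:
$h = -155$ ($h = 19 - 174 = -155$)
$s{\left(n \right)} = - \frac{163}{2} + \frac{n^{2}}{2} + 253 n$ ($s{\left(n \right)} = -4 + \frac{\left(n^{2} + 506 n\right) - 155}{2} = -4 + \frac{-155 + n^{2} + 506 n}{2} = -4 + \left(- \frac{155}{2} + \frac{n^{2}}{2} + 253 n\right) = - \frac{163}{2} + \frac{n^{2}}{2} + 253 n$)
$\frac{1}{\left(-245096 + 187461\right) + \sqrt{14430 + A{\left(-187 \right)}}} + s{\left(688 \right)} = \frac{1}{\left(-245096 + 187461\right) + \sqrt{14430 - 72}} + \left(- \frac{163}{2} + \frac{688^{2}}{2} + 253 \cdot 688\right) = \frac{1}{-57635 + \sqrt{14358}} + \left(- \frac{163}{2} + \frac{1}{2} \cdot 473344 + 174064\right) = \frac{1}{-57635 + \sqrt{14358}} + \left(- \frac{163}{2} + 236672 + 174064\right) = \frac{1}{-57635 + \sqrt{14358}} + \frac{821309}{2} = \frac{821309}{2} + \frac{1}{-57635 + \sqrt{14358}}$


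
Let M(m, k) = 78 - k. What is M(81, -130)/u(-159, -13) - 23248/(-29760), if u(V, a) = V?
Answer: -17317/32860 ≈ -0.52699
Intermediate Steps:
M(81, -130)/u(-159, -13) - 23248/(-29760) = (78 - 1*(-130))/(-159) - 23248/(-29760) = (78 + 130)*(-1/159) - 23248*(-1/29760) = 208*(-1/159) + 1453/1860 = -208/159 + 1453/1860 = -17317/32860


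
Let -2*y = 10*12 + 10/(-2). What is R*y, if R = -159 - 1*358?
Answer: 59455/2 ≈ 29728.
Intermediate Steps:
y = -115/2 (y = -(10*12 + 10/(-2))/2 = -(120 + 10*(-½))/2 = -(120 - 5)/2 = -½*115 = -115/2 ≈ -57.500)
R = -517 (R = -159 - 358 = -517)
R*y = -517*(-115/2) = 59455/2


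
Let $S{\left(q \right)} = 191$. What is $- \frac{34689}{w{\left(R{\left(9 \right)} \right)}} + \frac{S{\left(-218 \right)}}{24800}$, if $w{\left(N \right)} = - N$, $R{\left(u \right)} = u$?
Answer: $\frac{286762973}{74400} \approx 3854.3$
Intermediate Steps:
$- \frac{34689}{w{\left(R{\left(9 \right)} \right)}} + \frac{S{\left(-218 \right)}}{24800} = - \frac{34689}{\left(-1\right) 9} + \frac{191}{24800} = - \frac{34689}{-9} + 191 \cdot \frac{1}{24800} = \left(-34689\right) \left(- \frac{1}{9}\right) + \frac{191}{24800} = \frac{11563}{3} + \frac{191}{24800} = \frac{286762973}{74400}$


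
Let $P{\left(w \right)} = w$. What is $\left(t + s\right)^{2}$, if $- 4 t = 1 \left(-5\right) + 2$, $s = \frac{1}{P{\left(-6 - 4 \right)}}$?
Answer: $\frac{169}{400} \approx 0.4225$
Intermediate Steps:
$s = - \frac{1}{10}$ ($s = \frac{1}{-6 - 4} = \frac{1}{-10} = - \frac{1}{10} \approx -0.1$)
$t = \frac{3}{4}$ ($t = - \frac{1 \left(-5\right) + 2}{4} = - \frac{-5 + 2}{4} = \left(- \frac{1}{4}\right) \left(-3\right) = \frac{3}{4} \approx 0.75$)
$\left(t + s\right)^{2} = \left(\frac{3}{4} - \frac{1}{10}\right)^{2} = \left(\frac{13}{20}\right)^{2} = \frac{169}{400}$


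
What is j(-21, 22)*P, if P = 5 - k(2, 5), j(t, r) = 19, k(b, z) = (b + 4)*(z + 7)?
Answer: -1273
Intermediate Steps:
k(b, z) = (4 + b)*(7 + z)
P = -67 (P = 5 - (28 + 4*5 + 7*2 + 2*5) = 5 - (28 + 20 + 14 + 10) = 5 - 1*72 = 5 - 72 = -67)
j(-21, 22)*P = 19*(-67) = -1273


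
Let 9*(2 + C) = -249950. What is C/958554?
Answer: -124984/4313493 ≈ -0.028975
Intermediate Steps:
C = -249968/9 (C = -2 + (1/9)*(-249950) = -2 - 249950/9 = -249968/9 ≈ -27774.)
C/958554 = -249968/9/958554 = -249968/9*1/958554 = -124984/4313493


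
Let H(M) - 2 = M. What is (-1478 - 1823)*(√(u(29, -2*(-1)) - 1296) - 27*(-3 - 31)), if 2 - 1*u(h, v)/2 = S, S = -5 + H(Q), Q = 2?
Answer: -3030318 - 3301*I*√1290 ≈ -3.0303e+6 - 1.1856e+5*I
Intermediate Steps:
H(M) = 2 + M
S = -1 (S = -5 + (2 + 2) = -5 + 4 = -1)
u(h, v) = 6 (u(h, v) = 4 - 2*(-1) = 4 + 2 = 6)
(-1478 - 1823)*(√(u(29, -2*(-1)) - 1296) - 27*(-3 - 31)) = (-1478 - 1823)*(√(6 - 1296) - 27*(-3 - 31)) = -3301*(√(-1290) - 27*(-34)) = -3301*(I*√1290 + 918) = -3301*(918 + I*√1290) = -3030318 - 3301*I*√1290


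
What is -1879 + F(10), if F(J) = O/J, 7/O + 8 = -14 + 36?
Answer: -37579/20 ≈ -1878.9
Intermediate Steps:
O = ½ (O = 7/(-8 + (-14 + 36)) = 7/(-8 + 22) = 7/14 = 7*(1/14) = ½ ≈ 0.50000)
F(J) = 1/(2*J)
-1879 + F(10) = -1879 + (½)/10 = -1879 + (½)*(⅒) = -1879 + 1/20 = -37579/20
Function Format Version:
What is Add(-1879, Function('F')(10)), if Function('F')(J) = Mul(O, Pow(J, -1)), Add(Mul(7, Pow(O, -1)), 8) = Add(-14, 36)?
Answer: Rational(-37579, 20) ≈ -1878.9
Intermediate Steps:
O = Rational(1, 2) (O = Mul(7, Pow(Add(-8, Add(-14, 36)), -1)) = Mul(7, Pow(Add(-8, 22), -1)) = Mul(7, Pow(14, -1)) = Mul(7, Rational(1, 14)) = Rational(1, 2) ≈ 0.50000)
Function('F')(J) = Mul(Rational(1, 2), Pow(J, -1))
Add(-1879, Function('F')(10)) = Add(-1879, Mul(Rational(1, 2), Pow(10, -1))) = Add(-1879, Mul(Rational(1, 2), Rational(1, 10))) = Add(-1879, Rational(1, 20)) = Rational(-37579, 20)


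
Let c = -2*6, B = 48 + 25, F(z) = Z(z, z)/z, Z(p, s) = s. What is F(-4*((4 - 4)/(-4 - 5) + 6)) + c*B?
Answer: -875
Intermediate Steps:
F(z) = 1 (F(z) = z/z = 1)
B = 73
c = -12
F(-4*((4 - 4)/(-4 - 5) + 6)) + c*B = 1 - 12*73 = 1 - 876 = -875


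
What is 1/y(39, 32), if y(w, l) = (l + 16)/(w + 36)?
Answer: 25/16 ≈ 1.5625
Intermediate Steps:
y(w, l) = (16 + l)/(36 + w)
1/y(39, 32) = 1/((16 + 32)/(36 + 39)) = 1/(48/75) = 1/((1/75)*48) = 1/(16/25) = 25/16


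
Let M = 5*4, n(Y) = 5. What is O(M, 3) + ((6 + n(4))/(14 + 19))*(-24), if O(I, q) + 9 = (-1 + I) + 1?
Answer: 3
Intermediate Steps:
M = 20
O(I, q) = -9 + I (O(I, q) = -9 + ((-1 + I) + 1) = -9 + I)
O(M, 3) + ((6 + n(4))/(14 + 19))*(-24) = (-9 + 20) + ((6 + 5)/(14 + 19))*(-24) = 11 + (11/33)*(-24) = 11 + (11*(1/33))*(-24) = 11 + (1/3)*(-24) = 11 - 8 = 3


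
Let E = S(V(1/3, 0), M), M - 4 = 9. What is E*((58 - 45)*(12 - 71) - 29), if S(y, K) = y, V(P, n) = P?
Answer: -796/3 ≈ -265.33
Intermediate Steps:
M = 13 (M = 4 + 9 = 13)
E = 1/3 ≈ 0.33333
E*((58 - 45)*(12 - 71) - 29) = ((58 - 45)*(12 - 71) - 29)/3 = (13*(-59) - 29)/3 = (-767 - 29)/3 = (1/3)*(-796) = -796/3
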